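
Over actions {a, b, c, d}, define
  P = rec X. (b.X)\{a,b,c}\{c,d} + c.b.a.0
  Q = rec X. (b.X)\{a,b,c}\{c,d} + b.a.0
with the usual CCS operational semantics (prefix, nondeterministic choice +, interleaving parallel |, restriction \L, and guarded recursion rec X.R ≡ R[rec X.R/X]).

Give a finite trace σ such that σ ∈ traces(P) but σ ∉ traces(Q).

P's transition system — 4 states:
  m0 = rec X. (b.X)\{a,b,c}\{c,d} + c.b.a.0 has moves -c-> m1
  m1 = b.a.0 has moves -b-> m2
  m2 = a.0 has moves -a-> m3
  m3 = 0 has moves deadlocked
Q's transition system — 3 states:
  n0 = rec X. (b.X)\{a,b,c}\{c,d} + b.a.0 has moves -b-> n1
  n1 = a.0 has moves -a-> n2
  n2 = 0 has moves deadlocked
Run σ = ⟨c⟩ on P: start {m0}
  after c @ step 1: {m1}
  — P admits the full trace.
Run σ = ⟨c⟩ on Q: start {n0}
  after c @ step 1: ∅ (Q stuck)

c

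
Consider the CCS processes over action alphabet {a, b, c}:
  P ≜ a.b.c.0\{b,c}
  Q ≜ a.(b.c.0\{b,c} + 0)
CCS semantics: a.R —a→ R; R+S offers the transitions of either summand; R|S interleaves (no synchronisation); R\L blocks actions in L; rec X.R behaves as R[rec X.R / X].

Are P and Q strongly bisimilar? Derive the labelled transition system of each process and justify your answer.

P's transition system — 4 states:
  p0 = a.b.c.0\{b,c} :: =a=> p1
  p1 = b.c.0\{b,c} :: =b=> p2
  p2 = c.0\{b,c} :: =c=> p3
  p3 = 0\{b,c} :: stopped
Q's transition system — 4 states:
  q0 = a.(b.c.0\{b,c} + 0) :: =a=> q1
  q1 = b.c.0\{b,c} + 0 :: =b=> q2
  q2 = c.0\{b,c} :: =c=> q3
  q3 = 0\{b,c} :: stopped
Bisimilarity quotient blocks:
  B0 = {p0, q0}
  B1 = {p1, q1}
  B2 = {p2, q2}
  B3 = {p3, q3}
p0 ∈ B0, q0 ∈ B0 → same block

P ~ Q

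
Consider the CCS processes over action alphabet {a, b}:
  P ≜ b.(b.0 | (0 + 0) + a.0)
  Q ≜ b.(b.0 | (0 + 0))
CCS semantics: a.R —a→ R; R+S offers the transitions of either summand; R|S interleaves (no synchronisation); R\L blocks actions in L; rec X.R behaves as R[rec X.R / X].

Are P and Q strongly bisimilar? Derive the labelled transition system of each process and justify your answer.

Reachable graph of P (4 states):
  u0 = b.(b.0 | (0 + 0) + a.0) has moves —b→ u1
  u1 = b.0 | (0 + 0) + a.0 has moves —a→ u2, —b→ u3
  u2 = 0 has moves (no moves)
  u3 = 0 | (0 + 0) has moves (no moves)
Reachable graph of Q (3 states):
  v0 = b.(b.0 | (0 + 0)) has moves —b→ v1
  v1 = b.0 | (0 + 0) has moves —b→ v2
  v2 = 0 | (0 + 0) has moves (no moves)
Bisimilarity quotient blocks:
  B0 = {u0}
  B1 = {u1}
  B2 = {u2, u3, v2}
  B3 = {v0}
  B4 = {v1}
u0 ∈ B0, v0 ∈ B3 → different blocks

not bisimilar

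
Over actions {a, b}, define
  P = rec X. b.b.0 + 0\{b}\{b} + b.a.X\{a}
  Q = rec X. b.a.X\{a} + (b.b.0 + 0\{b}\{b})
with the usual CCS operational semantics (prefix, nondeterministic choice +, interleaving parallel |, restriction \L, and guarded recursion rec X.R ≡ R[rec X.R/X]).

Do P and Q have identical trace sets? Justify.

LTS(P): 8 reachable states
  m0 = rec X. b.b.0 + 0\{b}\{b} + b.a.X\{a} has moves -b-> m1, -b-> m2
  m1 = a.(rec X. b.b.0 + 0\{b}\{b} + b.a.X\{a})\{a} has moves -a-> m3
  m2 = b.0 has moves -b-> m4
  m3 = (rec X. b.b.0 + 0\{b}\{b} + b.a.X\{a})\{a} has moves -b-> m5, -b-> m6
  m4 = 0 has moves (no moves)
  m5 = (a.(rec X. b.b.0 + 0\{b}\{b} + b.a.X\{a})\{a})\{a} has moves (no moves)
  m6 = (b.0)\{a} has moves -b-> m7
  m7 = 0\{a} has moves (no moves)
LTS(Q): 8 reachable states
  n0 = rec X. b.a.X\{a} + (b.b.0 + 0\{b}\{b}) has moves -b-> n1, -b-> n2
  n1 = a.(rec X. b.a.X\{a} + (b.b.0 + 0\{b}\{b}))\{a} has moves -a-> n3
  n2 = b.0 has moves -b-> n4
  n3 = (rec X. b.a.X\{a} + (b.b.0 + 0\{b}\{b}))\{a} has moves -b-> n5, -b-> n6
  n4 = 0 has moves (no moves)
  n5 = (a.(rec X. b.a.X\{a} + (b.b.0 + 0\{b}\{b}))\{a})\{a} has moves (no moves)
  n6 = (b.0)\{a} has moves -b-> n7
  n7 = 0\{a} has moves (no moves)
Partition-refinement fixed point:
  B0 = {m0, n0}
  B1 = {m2, m6, n2, n6}
  B2 = {m4, m5, m7, n4, n5, n7}
  B3 = {m1, n1}
  B4 = {m3, n3}
m0 ∈ B0, n0 ∈ B0 → same block
Bisimilar ⇒ trace-equivalent.

YES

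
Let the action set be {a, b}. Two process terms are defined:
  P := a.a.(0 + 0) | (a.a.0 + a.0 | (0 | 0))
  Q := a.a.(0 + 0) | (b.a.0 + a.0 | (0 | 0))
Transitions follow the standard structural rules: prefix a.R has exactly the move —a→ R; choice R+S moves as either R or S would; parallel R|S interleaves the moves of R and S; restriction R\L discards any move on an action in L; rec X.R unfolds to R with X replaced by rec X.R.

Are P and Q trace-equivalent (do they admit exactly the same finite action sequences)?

traces(P) ≠ traces(Q) — witness ⟨aaaa⟩

Reachable graph of P (12 states):
  m0 = a.a.(0 + 0) | (a.a.0 + a.0 | (0 | 0)) ⊢ —a→ m1, —a→ m2, —a→ m3
  m1 = a.(0 + 0) | (a.a.0 + a.0 | (0 | 0)) ⊢ —a→ m4, —a→ m5, —a→ m6
  m2 = a.a.(0 + 0) | (0 | (0 | 0)) ⊢ —a→ m5
  m3 = a.a.(0 + 0) | a.0 ⊢ —a→ m6, —a→ m7
  m4 = (0 + 0) | (a.a.0 + a.0 | (0 | 0)) ⊢ —a→ m8, —a→ m9
  m5 = a.(0 + 0) | (0 | (0 | 0)) ⊢ —a→ m8
  m6 = a.(0 + 0) | a.0 ⊢ —a→ m10, —a→ m9
  m7 = a.a.(0 + 0) | 0 ⊢ —a→ m10
  m8 = (0 + 0) | (0 | (0 | 0)) ⊢ stopped
  m9 = (0 + 0) | a.0 ⊢ —a→ m11
  m10 = a.(0 + 0) | 0 ⊢ —a→ m11
  m11 = (0 + 0) | 0 ⊢ stopped
Reachable graph of Q (12 states):
  n0 = a.a.(0 + 0) | (b.a.0 + a.0 | (0 | 0)) ⊢ —a→ n1, —a→ n2, —b→ n3
  n1 = a.(0 + 0) | (b.a.0 + a.0 | (0 | 0)) ⊢ —a→ n4, —a→ n5, —b→ n6
  n2 = a.a.(0 + 0) | (0 | (0 | 0)) ⊢ —a→ n5
  n3 = a.a.(0 + 0) | a.0 ⊢ —a→ n6, —a→ n7
  n4 = (0 + 0) | (b.a.0 + a.0 | (0 | 0)) ⊢ —a→ n8, —b→ n9
  n5 = a.(0 + 0) | (0 | (0 | 0)) ⊢ —a→ n8
  n6 = a.(0 + 0) | a.0 ⊢ —a→ n10, —a→ n9
  n7 = a.a.(0 + 0) | 0 ⊢ —a→ n10
  n8 = (0 + 0) | (0 | (0 | 0)) ⊢ stopped
  n9 = (0 + 0) | a.0 ⊢ —a→ n11
  n10 = a.(0 + 0) | 0 ⊢ —a→ n11
  n11 = (0 + 0) | 0 ⊢ stopped
Run σ = ⟨aaaa⟩ on P: start {m0}
  after a @ step 1: {m1, m2, m3}
  after a @ step 2: {m4, m5, m6, m7}
  after a @ step 3: {m10, m8, m9}
  after a @ step 4: {m11}
  ✓ P
Run σ = ⟨aaaa⟩ on Q: start {n0}
  after a @ step 1: {n1, n2}
  after a @ step 2: {n4, n5}
  after a @ step 3: {n8}
  after a @ step 4: no successor for Q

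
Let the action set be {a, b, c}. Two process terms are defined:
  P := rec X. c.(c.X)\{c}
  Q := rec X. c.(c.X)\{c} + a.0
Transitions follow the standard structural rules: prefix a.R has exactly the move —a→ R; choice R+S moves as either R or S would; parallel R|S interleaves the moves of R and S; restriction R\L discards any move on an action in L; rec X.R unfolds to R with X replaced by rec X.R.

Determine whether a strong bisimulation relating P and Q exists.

P ≁ Q

P's transition system — 2 states:
  p0 = rec X. c.(c.X)\{c} ⊢ -c-> p1
  p1 = (c.(rec X. c.(c.X)\{c}))\{c} ⊢ stopped
Q's transition system — 3 states:
  q0 = rec X. c.(c.X)\{c} + a.0 ⊢ -a-> q1, -c-> q2
  q1 = 0 ⊢ stopped
  q2 = (c.(rec X. c.(c.X)\{c} + a.0))\{c} ⊢ stopped
Partition-refinement fixed point:
  B0 = {p0}
  B1 = {p1, q1, q2}
  B2 = {q0}
p0 ∈ B0, q0 ∈ B2 → different blocks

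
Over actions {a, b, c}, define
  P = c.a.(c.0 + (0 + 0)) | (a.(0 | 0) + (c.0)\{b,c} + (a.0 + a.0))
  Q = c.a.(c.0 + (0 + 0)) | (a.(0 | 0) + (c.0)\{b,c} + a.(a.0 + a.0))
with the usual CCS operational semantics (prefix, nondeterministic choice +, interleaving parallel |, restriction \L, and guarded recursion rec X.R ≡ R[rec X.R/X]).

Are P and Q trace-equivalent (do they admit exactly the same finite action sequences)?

P's transition system — 12 states:
  p0 = c.a.(c.0 + (0 + 0)) | (a.(0 | 0) + (c.0)\{b,c} + (a.0 + a.0)) :: --a--▸ p1, --a--▸ p2, --c--▸ p3
  p1 = c.a.(c.0 + (0 + 0)) | (0 | 0) :: --c--▸ p4
  p2 = c.a.(c.0 + (0 + 0)) | 0 :: --c--▸ p5
  p3 = a.(c.0 + (0 + 0)) | (a.(0 | 0) + (c.0)\{b,c} + (a.0 + a.0)) :: --a--▸ p4, --a--▸ p5, --a--▸ p6
  p4 = a.(c.0 + (0 + 0)) | (0 | 0) :: --a--▸ p7
  p5 = a.(c.0 + (0 + 0)) | 0 :: --a--▸ p8
  p6 = (c.0 + (0 + 0)) | (a.(0 | 0) + (c.0)\{b,c} + (a.0 + a.0)) :: --a--▸ p7, --a--▸ p8, --c--▸ p9
  p7 = (c.0 + (0 + 0)) | (0 | 0) :: --c--▸ p10
  p8 = (c.0 + (0 + 0)) | 0 :: --c--▸ p11
  p9 = 0 | (a.(0 | 0) + (c.0)\{b,c} + (a.0 + a.0)) :: --a--▸ p10, --a--▸ p11
  p10 = 0 | (0 | 0) :: ·
  p11 = 0 | 0 :: ·
Q's transition system — 16 states:
  q0 = c.a.(c.0 + (0 + 0)) | (a.(0 | 0) + (c.0)\{b,c} + a.(a.0 + a.0)) :: --a--▸ q1, --a--▸ q2, --c--▸ q3
  q1 = c.a.(c.0 + (0 + 0)) | (0 | 0) :: --c--▸ q4
  q2 = c.a.(c.0 + (0 + 0)) | (a.0 + a.0) :: --a--▸ q5, --c--▸ q6
  q3 = a.(c.0 + (0 + 0)) | (a.(0 | 0) + (c.0)\{b,c} + a.(a.0 + a.0)) :: --a--▸ q4, --a--▸ q6, --a--▸ q7
  q4 = a.(c.0 + (0 + 0)) | (0 | 0) :: --a--▸ q8
  q5 = c.a.(c.0 + (0 + 0)) | 0 :: --c--▸ q9
  q6 = a.(c.0 + (0 + 0)) | (a.0 + a.0) :: --a--▸ q10, --a--▸ q9
  q7 = (c.0 + (0 + 0)) | (a.(0 | 0) + (c.0)\{b,c} + a.(a.0 + a.0)) :: --a--▸ q10, --a--▸ q8, --c--▸ q11
  q8 = (c.0 + (0 + 0)) | (0 | 0) :: --c--▸ q12
  q9 = a.(c.0 + (0 + 0)) | 0 :: --a--▸ q13
  q10 = (c.0 + (0 + 0)) | (a.0 + a.0) :: --a--▸ q13, --c--▸ q14
  q11 = 0 | (a.(0 | 0) + (c.0)\{b,c} + a.(a.0 + a.0)) :: --a--▸ q12, --a--▸ q14
  q12 = 0 | (0 | 0) :: ·
  q13 = (c.0 + (0 + 0)) | 0 :: --c--▸ q15
  q14 = 0 | (a.0 + a.0) :: --a--▸ q15
  q15 = 0 | 0 :: ·
Executing aa from Q (initial set {q0}):
  step 1 (a): {q1, q2}
  step 2 (a): {q5}
  ✓ Q
Executing aa from P (initial set {p0}):
  step 1 (a): {p1, p2}
  step 2 (a): no successor for P

traces(P) ≠ traces(Q) — witness ⟨aa⟩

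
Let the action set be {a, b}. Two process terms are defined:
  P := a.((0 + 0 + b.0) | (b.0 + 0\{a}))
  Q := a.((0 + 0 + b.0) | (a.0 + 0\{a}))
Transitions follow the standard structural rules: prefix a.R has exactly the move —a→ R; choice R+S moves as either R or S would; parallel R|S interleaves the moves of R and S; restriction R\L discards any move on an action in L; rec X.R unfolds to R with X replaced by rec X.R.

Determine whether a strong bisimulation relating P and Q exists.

Reachable graph of P (5 states):
  m0 = a.((0 + 0 + b.0) | (b.0 + 0\{a})) :: -a-> m1
  m1 = (0 + 0 + b.0) | (b.0 + 0\{a}) :: -b-> m2, -b-> m3
  m2 = (0 + 0 + b.0) | 0 :: -b-> m4
  m3 = 0 | (b.0 + 0\{a}) :: -b-> m4
  m4 = 0 | 0 :: (no moves)
Reachable graph of Q (5 states):
  n0 = a.((0 + 0 + b.0) | (a.0 + 0\{a})) :: -a-> n1
  n1 = (0 + 0 + b.0) | (a.0 + 0\{a}) :: -a-> n2, -b-> n3
  n2 = (0 + 0 + b.0) | 0 :: -b-> n4
  n3 = 0 | (a.0 + 0\{a}) :: -a-> n4
  n4 = 0 | 0 :: (no moves)
Bisimilarity quotient blocks:
  B0 = {m0}
  B1 = {m1}
  B2 = {m2, m3, n2}
  B3 = {m4, n4}
  B4 = {n0}
  B5 = {n1}
  B6 = {n3}
m0 ∈ B0, n0 ∈ B4 → different blocks

NO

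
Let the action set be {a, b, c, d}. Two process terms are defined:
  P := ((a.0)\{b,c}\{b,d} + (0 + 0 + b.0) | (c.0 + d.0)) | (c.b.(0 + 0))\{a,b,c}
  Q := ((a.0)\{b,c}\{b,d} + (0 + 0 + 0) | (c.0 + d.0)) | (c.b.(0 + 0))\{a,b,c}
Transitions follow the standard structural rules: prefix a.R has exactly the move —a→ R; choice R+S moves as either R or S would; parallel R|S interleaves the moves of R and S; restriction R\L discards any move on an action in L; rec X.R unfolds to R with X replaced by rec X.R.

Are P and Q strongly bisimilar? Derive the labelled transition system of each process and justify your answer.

LTS(P): 5 reachable states
  m0 = ((a.0)\{b,c}\{b,d} + (0 + 0 + b.0) | (c.0 + d.0)) | (c.b.(0 + 0))\{a,b,c} :: =a=> m1, =b=> m2, =c=> m3, =d=> m3
  m1 = 0\{b,c}\{b,d} | (c.b.(0 + 0))\{a,b,c} :: ∅
  m2 = 0 | (c.0 + d.0) | (c.b.(0 + 0))\{a,b,c} :: =c=> m4, =d=> m4
  m3 = (0 + 0 + b.0) | 0 | (c.b.(0 + 0))\{a,b,c} :: =b=> m4
  m4 = 0 | 0 | (c.b.(0 + 0))\{a,b,c} :: ∅
LTS(Q): 3 reachable states
  n0 = ((a.0)\{b,c}\{b,d} + (0 + 0 + 0) | (c.0 + d.0)) | (c.b.(0 + 0))\{a,b,c} :: =a=> n1, =c=> n2, =d=> n2
  n1 = 0\{b,c}\{b,d} | (c.b.(0 + 0))\{a,b,c} :: ∅
  n2 = (0 + 0 + 0) | 0 | (c.b.(0 + 0))\{a,b,c} :: ∅
Coarsest stable partition (strong bisimilarity classes):
  B0 = {m0}
  B1 = {m3}
  B2 = {m1, m4, n1, n2}
  B3 = {m2}
  B4 = {n0}
m0 ∈ B0, n0 ∈ B4 → different blocks

NO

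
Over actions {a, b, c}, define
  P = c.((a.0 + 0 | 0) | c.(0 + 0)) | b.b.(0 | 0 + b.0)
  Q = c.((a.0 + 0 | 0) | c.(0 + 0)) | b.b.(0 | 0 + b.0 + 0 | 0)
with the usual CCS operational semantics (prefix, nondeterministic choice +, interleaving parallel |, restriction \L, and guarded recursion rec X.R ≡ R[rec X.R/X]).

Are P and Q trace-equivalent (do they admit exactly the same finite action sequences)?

YES

P's transition system — 20 states:
  m0 = c.((a.0 + 0 | 0) | c.(0 + 0)) | b.b.(0 | 0 + b.0) ⊢ —b→ m1, —c→ m2
  m1 = c.((a.0 + 0 | 0) | c.(0 + 0)) | b.(0 | 0 + b.0) ⊢ —b→ m3, —c→ m4
  m2 = (a.0 + 0 | 0) | c.(0 + 0) | b.b.(0 | 0 + b.0) ⊢ —a→ m5, —b→ m4, —c→ m6
  m3 = c.((a.0 + 0 | 0) | c.(0 + 0)) | (0 | 0 + b.0) ⊢ —b→ m7, —c→ m8
  m4 = (a.0 + 0 | 0) | c.(0 + 0) | b.(0 | 0 + b.0) ⊢ —a→ m9, —b→ m8, —c→ m10
  m5 = 0 | c.(0 + 0) | b.b.(0 | 0 + b.0) ⊢ —b→ m9, —c→ m11
  m6 = (a.0 + 0 | 0) | (0 + 0) | b.b.(0 | 0 + b.0) ⊢ —a→ m11, —b→ m10
  m7 = c.((a.0 + 0 | 0) | c.(0 + 0)) | 0 ⊢ —c→ m12
  m8 = (a.0 + 0 | 0) | c.(0 + 0) | (0 | 0 + b.0) ⊢ —a→ m13, —b→ m12, —c→ m14
  m9 = 0 | c.(0 + 0) | b.(0 | 0 + b.0) ⊢ —b→ m13, —c→ m15
  m10 = (a.0 + 0 | 0) | (0 + 0) | b.(0 | 0 + b.0) ⊢ —a→ m15, —b→ m14
  m11 = 0 | (0 + 0) | b.b.(0 | 0 + b.0) ⊢ —b→ m15
  m12 = (a.0 + 0 | 0) | c.(0 + 0) | 0 ⊢ —a→ m16, —c→ m17
  m13 = 0 | c.(0 + 0) | (0 | 0 + b.0) ⊢ —b→ m16, —c→ m18
  m14 = (a.0 + 0 | 0) | (0 + 0) | (0 | 0 + b.0) ⊢ —a→ m18, —b→ m17
  m15 = 0 | (0 + 0) | b.(0 | 0 + b.0) ⊢ —b→ m18
  m16 = 0 | c.(0 + 0) | 0 ⊢ —c→ m19
  m17 = (a.0 + 0 | 0) | (0 + 0) | 0 ⊢ —a→ m19
  m18 = 0 | (0 + 0) | (0 | 0 + b.0) ⊢ —b→ m19
  m19 = 0 | (0 + 0) | 0 ⊢ ∅
Q's transition system — 20 states:
  n0 = c.((a.0 + 0 | 0) | c.(0 + 0)) | b.b.(0 | 0 + b.0 + 0 | 0) ⊢ —b→ n1, —c→ n2
  n1 = c.((a.0 + 0 | 0) | c.(0 + 0)) | b.(0 | 0 + b.0 + 0 | 0) ⊢ —b→ n3, —c→ n4
  n2 = (a.0 + 0 | 0) | c.(0 + 0) | b.b.(0 | 0 + b.0 + 0 | 0) ⊢ —a→ n5, —b→ n4, —c→ n6
  n3 = c.((a.0 + 0 | 0) | c.(0 + 0)) | (0 | 0 + b.0 + 0 | 0) ⊢ —b→ n7, —c→ n8
  n4 = (a.0 + 0 | 0) | c.(0 + 0) | b.(0 | 0 + b.0 + 0 | 0) ⊢ —a→ n9, —b→ n8, —c→ n10
  n5 = 0 | c.(0 + 0) | b.b.(0 | 0 + b.0 + 0 | 0) ⊢ —b→ n9, —c→ n11
  n6 = (a.0 + 0 | 0) | (0 + 0) | b.b.(0 | 0 + b.0 + 0 | 0) ⊢ —a→ n11, —b→ n10
  n7 = c.((a.0 + 0 | 0) | c.(0 + 0)) | 0 ⊢ —c→ n12
  n8 = (a.0 + 0 | 0) | c.(0 + 0) | (0 | 0 + b.0 + 0 | 0) ⊢ —a→ n13, —b→ n12, —c→ n14
  n9 = 0 | c.(0 + 0) | b.(0 | 0 + b.0 + 0 | 0) ⊢ —b→ n13, —c→ n15
  n10 = (a.0 + 0 | 0) | (0 + 0) | b.(0 | 0 + b.0 + 0 | 0) ⊢ —a→ n15, —b→ n14
  n11 = 0 | (0 + 0) | b.b.(0 | 0 + b.0 + 0 | 0) ⊢ —b→ n15
  n12 = (a.0 + 0 | 0) | c.(0 + 0) | 0 ⊢ —a→ n16, —c→ n17
  n13 = 0 | c.(0 + 0) | (0 | 0 + b.0 + 0 | 0) ⊢ —b→ n16, —c→ n18
  n14 = (a.0 + 0 | 0) | (0 + 0) | (0 | 0 + b.0 + 0 | 0) ⊢ —a→ n18, —b→ n17
  n15 = 0 | (0 + 0) | b.(0 | 0 + b.0 + 0 | 0) ⊢ —b→ n18
  n16 = 0 | c.(0 + 0) | 0 ⊢ —c→ n19
  n17 = (a.0 + 0 | 0) | (0 + 0) | 0 ⊢ —a→ n19
  n18 = 0 | (0 + 0) | (0 | 0 + b.0 + 0 | 0) ⊢ —b→ n19
  n19 = 0 | (0 + 0) | 0 ⊢ ∅
Partition-refinement fixed point:
  B0 = {m0, n0}
  B1 = {m1, n1}
  B2 = {m4, n4}
  B3 = {m9, n9}
  B4 = {m15, n15}
  B5 = {m18, n18}
  B6 = {m19, n19}
  B7 = {m13, n13}
  B8 = {m16, n16}
  B9 = {m8, n8}
  B10 = {m12, n12}
  B11 = {m17, n17}
  B12 = {m14, n14}
  B13 = {m10, n10}
  B14 = {m3, n3}
  B15 = {m7, n7}
  B16 = {m2, n2}
  B17 = {m6, n6}
  B18 = {m11, n11}
  B19 = {m5, n5}
m0 ∈ B0, n0 ∈ B0 → same block
Bisimilar ⇒ trace-equivalent.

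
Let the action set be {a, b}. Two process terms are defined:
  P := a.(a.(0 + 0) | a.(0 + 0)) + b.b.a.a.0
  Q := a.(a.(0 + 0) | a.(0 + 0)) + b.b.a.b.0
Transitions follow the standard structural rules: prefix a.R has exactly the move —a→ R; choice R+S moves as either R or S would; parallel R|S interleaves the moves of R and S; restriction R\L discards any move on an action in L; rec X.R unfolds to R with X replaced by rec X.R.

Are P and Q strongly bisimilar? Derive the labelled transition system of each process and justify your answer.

NO

Reachable graph of P (9 states):
  p0 = a.(a.(0 + 0) | a.(0 + 0)) + b.b.a.a.0 | -a-> p1, -b-> p2
  p1 = a.(0 + 0) | a.(0 + 0) | -a-> p3, -a-> p4
  p2 = b.a.a.0 | -b-> p5
  p3 = (0 + 0) | a.(0 + 0) | -a-> p6
  p4 = a.(0 + 0) | (0 + 0) | -a-> p6
  p5 = a.a.0 | -a-> p7
  p6 = (0 + 0) | (0 + 0) | ·
  p7 = a.0 | -a-> p8
  p8 = 0 | ·
Reachable graph of Q (9 states):
  q0 = a.(a.(0 + 0) | a.(0 + 0)) + b.b.a.b.0 | -a-> q1, -b-> q2
  q1 = a.(0 + 0) | a.(0 + 0) | -a-> q3, -a-> q4
  q2 = b.a.b.0 | -b-> q5
  q3 = (0 + 0) | a.(0 + 0) | -a-> q6
  q4 = a.(0 + 0) | (0 + 0) | -a-> q6
  q5 = a.b.0 | -a-> q7
  q6 = (0 + 0) | (0 + 0) | ·
  q7 = b.0 | -b-> q8
  q8 = 0 | ·
Partition-refinement fixed point:
  B0 = {p0}
  B1 = {p2}
  B2 = {p1, p5, q1}
  B3 = {p3, p4, p7, q3, q4}
  B4 = {p6, p8, q6, q8}
  B5 = {q0}
  B6 = {q2}
  B7 = {q5}
  B8 = {q7}
p0 ∈ B0, q0 ∈ B5 → different blocks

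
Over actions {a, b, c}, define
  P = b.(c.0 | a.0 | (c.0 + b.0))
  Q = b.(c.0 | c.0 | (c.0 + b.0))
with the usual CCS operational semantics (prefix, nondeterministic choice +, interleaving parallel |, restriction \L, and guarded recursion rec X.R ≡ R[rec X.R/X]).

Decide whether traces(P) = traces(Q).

NO — witness ⟨ba⟩

LTS(P): 9 reachable states
  u0 = b.(c.0 | a.0 | (c.0 + b.0)) ⊢ --b--▸ u1
  u1 = c.0 | a.0 | (c.0 + b.0) ⊢ --a--▸ u2, --b--▸ u3, --c--▸ u3, --c--▸ u4
  u2 = c.0 | 0 | (c.0 + b.0) ⊢ --b--▸ u5, --c--▸ u5, --c--▸ u6
  u3 = c.0 | a.0 | 0 ⊢ --a--▸ u5, --c--▸ u7
  u4 = 0 | a.0 | (c.0 + b.0) ⊢ --a--▸ u6, --b--▸ u7, --c--▸ u7
  u5 = c.0 | 0 | 0 ⊢ --c--▸ u8
  u6 = 0 | 0 | (c.0 + b.0) ⊢ --b--▸ u8, --c--▸ u8
  u7 = 0 | a.0 | 0 ⊢ --a--▸ u8
  u8 = 0 | 0 | 0 ⊢ deadlocked
LTS(Q): 9 reachable states
  v0 = b.(c.0 | c.0 | (c.0 + b.0)) ⊢ --b--▸ v1
  v1 = c.0 | c.0 | (c.0 + b.0) ⊢ --b--▸ v2, --c--▸ v2, --c--▸ v3, --c--▸ v4
  v2 = c.0 | c.0 | 0 ⊢ --c--▸ v5, --c--▸ v6
  v3 = 0 | c.0 | (c.0 + b.0) ⊢ --b--▸ v5, --c--▸ v5, --c--▸ v7
  v4 = c.0 | 0 | (c.0 + b.0) ⊢ --b--▸ v6, --c--▸ v6, --c--▸ v7
  v5 = 0 | c.0 | 0 ⊢ --c--▸ v8
  v6 = c.0 | 0 | 0 ⊢ --c--▸ v8
  v7 = 0 | 0 | (c.0 + b.0) ⊢ --b--▸ v8, --c--▸ v8
  v8 = 0 | 0 | 0 ⊢ deadlocked
Trace ⟨ba⟩ through P, begin at {u0}:
  [1] b ⇒ {u1}
  [2] a ⇒ {u2}
  P completes σ.
Trace ⟨ba⟩ through Q, begin at {v0}:
  [1] b ⇒ {v1}
  [2] a ⇒ ∅  — Q cannot continue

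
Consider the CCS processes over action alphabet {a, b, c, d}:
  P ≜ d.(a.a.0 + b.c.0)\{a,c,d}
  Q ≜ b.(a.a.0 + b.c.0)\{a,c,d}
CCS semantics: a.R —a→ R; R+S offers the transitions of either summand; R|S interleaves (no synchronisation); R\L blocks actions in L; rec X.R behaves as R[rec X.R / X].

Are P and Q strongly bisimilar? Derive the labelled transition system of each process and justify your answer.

P ≁ Q

P's transition system — 3 states:
  p0 = d.(a.a.0 + b.c.0)\{a,c,d} ⊢ =d=> p1
  p1 = (a.a.0 + b.c.0)\{a,c,d} ⊢ =b=> p2
  p2 = (c.0)\{a,c,d} ⊢ ∅
Q's transition system — 3 states:
  q0 = b.(a.a.0 + b.c.0)\{a,c,d} ⊢ =b=> q1
  q1 = (a.a.0 + b.c.0)\{a,c,d} ⊢ =b=> q2
  q2 = (c.0)\{a,c,d} ⊢ ∅
Coarsest stable partition (strong bisimilarity classes):
  B0 = {p0}
  B1 = {p1, q1}
  B2 = {p2, q2}
  B3 = {q0}
p0 ∈ B0, q0 ∈ B3 → different blocks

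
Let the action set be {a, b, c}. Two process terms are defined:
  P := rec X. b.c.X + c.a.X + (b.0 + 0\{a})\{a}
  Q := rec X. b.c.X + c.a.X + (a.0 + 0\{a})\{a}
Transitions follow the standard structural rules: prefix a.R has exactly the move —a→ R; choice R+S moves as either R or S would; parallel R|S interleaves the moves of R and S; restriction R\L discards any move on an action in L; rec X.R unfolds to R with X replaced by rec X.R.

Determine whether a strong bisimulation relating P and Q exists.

NO

LTS(P): 4 reachable states
  p0 = rec X. b.c.X + c.a.X + (b.0 + 0\{a})\{a} ⊢ ··b··> p1, ··b··> p2, ··c··> p3
  p1 = 0\{a} ⊢ (no moves)
  p2 = c.(rec X. b.c.X + c.a.X + (b.0 + 0\{a})\{a}) ⊢ ··c··> p0
  p3 = a.(rec X. b.c.X + c.a.X + (b.0 + 0\{a})\{a}) ⊢ ··a··> p0
LTS(Q): 3 reachable states
  q0 = rec X. b.c.X + c.a.X + (a.0 + 0\{a})\{a} ⊢ ··b··> q1, ··c··> q2
  q1 = c.(rec X. b.c.X + c.a.X + (a.0 + 0\{a})\{a}) ⊢ ··c··> q0
  q2 = a.(rec X. b.c.X + c.a.X + (a.0 + 0\{a})\{a}) ⊢ ··a··> q0
Bisimilarity quotient blocks:
  B0 = {p0}
  B1 = {p1}
  B2 = {p2}
  B3 = {p3}
  B4 = {q0}
  B5 = {q2}
  B6 = {q1}
p0 ∈ B0, q0 ∈ B4 → different blocks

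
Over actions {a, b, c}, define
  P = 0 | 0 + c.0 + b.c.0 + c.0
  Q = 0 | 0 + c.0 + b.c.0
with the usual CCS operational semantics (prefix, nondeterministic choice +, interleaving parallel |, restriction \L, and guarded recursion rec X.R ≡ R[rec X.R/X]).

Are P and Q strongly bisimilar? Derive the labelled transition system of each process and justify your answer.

Reachable graph of P (3 states):
  s0 = 0 | 0 + c.0 + b.c.0 + c.0 has moves —b→ s1, —c→ s2
  s1 = c.0 has moves —c→ s2
  s2 = 0 has moves deadlocked
Reachable graph of Q (3 states):
  t0 = 0 | 0 + c.0 + b.c.0 has moves —b→ t1, —c→ t2
  t1 = c.0 has moves —c→ t2
  t2 = 0 has moves deadlocked
Partition-refinement fixed point:
  B0 = {s0, t0}
  B1 = {s1, t1}
  B2 = {s2, t2}
s0 ∈ B0, t0 ∈ B0 → same block

YES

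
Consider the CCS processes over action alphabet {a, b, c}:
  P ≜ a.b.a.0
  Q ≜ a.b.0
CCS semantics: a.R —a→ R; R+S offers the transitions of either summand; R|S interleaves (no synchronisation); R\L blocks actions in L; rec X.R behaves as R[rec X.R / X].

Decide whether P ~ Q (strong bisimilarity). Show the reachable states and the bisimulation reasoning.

not bisimilar

LTS(P): 4 reachable states
  m0 = a.b.a.0 ⊢ =a=> m1
  m1 = b.a.0 ⊢ =b=> m2
  m2 = a.0 ⊢ =a=> m3
  m3 = 0 ⊢ ∅
LTS(Q): 3 reachable states
  n0 = a.b.0 ⊢ =a=> n1
  n1 = b.0 ⊢ =b=> n2
  n2 = 0 ⊢ ∅
Bisimilarity quotient blocks:
  B0 = {m0}
  B1 = {m1}
  B2 = {m2}
  B3 = {m3, n2}
  B4 = {n0}
  B5 = {n1}
m0 ∈ B0, n0 ∈ B4 → different blocks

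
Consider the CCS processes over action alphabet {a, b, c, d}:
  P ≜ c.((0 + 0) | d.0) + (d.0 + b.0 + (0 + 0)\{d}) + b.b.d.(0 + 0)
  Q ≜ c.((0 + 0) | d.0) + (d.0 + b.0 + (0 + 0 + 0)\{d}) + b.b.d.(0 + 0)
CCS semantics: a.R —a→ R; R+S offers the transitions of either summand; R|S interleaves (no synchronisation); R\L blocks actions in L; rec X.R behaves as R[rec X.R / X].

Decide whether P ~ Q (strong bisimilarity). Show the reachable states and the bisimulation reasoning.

YES

Reachable graph of P (7 states):
  m0 = c.((0 + 0) | d.0) + (d.0 + b.0 + (0 + 0)\{d}) + b.b.d.(0 + 0) → -b-> m1, -b-> m2, -c-> m3, -d-> m1
  m1 = 0 → deadlocked
  m2 = b.d.(0 + 0) → -b-> m4
  m3 = (0 + 0) | d.0 → -d-> m5
  m4 = d.(0 + 0) → -d-> m6
  m5 = (0 + 0) | 0 → deadlocked
  m6 = 0 + 0 → deadlocked
Reachable graph of Q (7 states):
  n0 = c.((0 + 0) | d.0) + (d.0 + b.0 + (0 + 0 + 0)\{d}) + b.b.d.(0 + 0) → -b-> n1, -b-> n2, -c-> n3, -d-> n1
  n1 = 0 → deadlocked
  n2 = b.d.(0 + 0) → -b-> n4
  n3 = (0 + 0) | d.0 → -d-> n5
  n4 = d.(0 + 0) → -d-> n6
  n5 = (0 + 0) | 0 → deadlocked
  n6 = 0 + 0 → deadlocked
Partition-refinement fixed point:
  B0 = {m0, n0}
  B1 = {m1, m5, m6, n1, n5, n6}
  B2 = {m2, n2}
  B3 = {m3, m4, n3, n4}
m0 ∈ B0, n0 ∈ B0 → same block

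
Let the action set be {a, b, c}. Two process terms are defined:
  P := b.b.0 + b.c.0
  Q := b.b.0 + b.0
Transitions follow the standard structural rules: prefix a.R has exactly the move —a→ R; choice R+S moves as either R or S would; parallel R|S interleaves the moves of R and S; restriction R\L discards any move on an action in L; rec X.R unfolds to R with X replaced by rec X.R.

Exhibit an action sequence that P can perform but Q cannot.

bc

Reachable graph of P (4 states):
  u0 = b.b.0 + b.c.0 ⊢ ··b··> u1, ··b··> u2
  u1 = b.0 ⊢ ··b··> u3
  u2 = c.0 ⊢ ··c··> u3
  u3 = 0 ⊢ ∅
Reachable graph of Q (3 states):
  v0 = b.b.0 + b.0 ⊢ ··b··> v1, ··b··> v2
  v1 = 0 ⊢ ∅
  v2 = b.0 ⊢ ··b··> v1
Executing bc from P (initial set {u0}):
  after b @ step 1: {u1, u2}
  after c @ step 2: {u3}
  ✓ P
Executing bc from Q (initial set {v0}):
  after b @ step 1: {v1, v2}
  after c @ step 2: ∅  — Q cannot continue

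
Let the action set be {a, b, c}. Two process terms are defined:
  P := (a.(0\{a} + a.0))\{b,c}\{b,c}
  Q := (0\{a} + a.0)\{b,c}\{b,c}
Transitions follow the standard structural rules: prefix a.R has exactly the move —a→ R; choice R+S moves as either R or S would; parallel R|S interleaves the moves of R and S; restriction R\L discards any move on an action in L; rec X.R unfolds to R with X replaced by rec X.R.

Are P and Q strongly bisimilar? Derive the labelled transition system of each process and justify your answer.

P ≁ Q

LTS(P): 3 reachable states
  m0 = (a.(0\{a} + a.0))\{b,c}\{b,c} :: —a→ m1
  m1 = (0\{a} + a.0)\{b,c}\{b,c} :: —a→ m2
  m2 = 0\{b,c}\{b,c} :: stopped
LTS(Q): 2 reachable states
  n0 = (0\{a} + a.0)\{b,c}\{b,c} :: —a→ n1
  n1 = 0\{b,c}\{b,c} :: stopped
Bisimilarity quotient blocks:
  B0 = {m0}
  B1 = {m1, n0}
  B2 = {m2, n1}
m0 ∈ B0, n0 ∈ B1 → different blocks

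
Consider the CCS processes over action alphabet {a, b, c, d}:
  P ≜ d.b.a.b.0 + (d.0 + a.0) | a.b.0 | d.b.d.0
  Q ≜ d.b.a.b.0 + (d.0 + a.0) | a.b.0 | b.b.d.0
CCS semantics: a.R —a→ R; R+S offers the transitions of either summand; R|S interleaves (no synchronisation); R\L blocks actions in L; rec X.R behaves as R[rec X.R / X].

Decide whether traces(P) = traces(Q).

NO — witness ⟨dd⟩

LTS(P): 28 reachable states
  s0 = d.b.a.b.0 + (d.0 + a.0) | a.b.0 | d.b.d.0 has moves -a-> s1, -a-> s2, -d-> s2, -d-> s3, -d-> s4
  s1 = (d.0 + a.0) | b.0 | d.b.d.0 has moves -a-> s5, -b-> s6, -d-> s5, -d-> s7
  s2 = 0 | a.b.0 | d.b.d.0 has moves -a-> s5, -d-> s8
  s3 = (d.0 + a.0) | a.b.0 | b.d.0 has moves -a-> s7, -a-> s8, -b-> s9, -d-> s8
  s4 = b.a.b.0 has moves -b-> s10
  s5 = 0 | b.0 | d.b.d.0 has moves -b-> s11, -d-> s12
  s6 = (d.0 + a.0) | 0 | d.b.d.0 has moves -a-> s11, -d-> s11, -d-> s13
  s7 = (d.0 + a.0) | b.0 | b.d.0 has moves -a-> s12, -b-> s13, -b-> s14, -d-> s12
  s8 = 0 | a.b.0 | b.d.0 has moves -a-> s12, -b-> s15
  s9 = (d.0 + a.0) | a.b.0 | d.0 has moves -a-> s14, -a-> s15, -d-> s15, -d-> s16
  s10 = a.b.0 has moves -a-> s17
  s11 = 0 | 0 | d.b.d.0 has moves -d-> s18
  s12 = 0 | b.0 | b.d.0 has moves -b-> s18, -b-> s19
  s13 = (d.0 + a.0) | 0 | b.d.0 has moves -a-> s18, -b-> s20, -d-> s18
  s14 = (d.0 + a.0) | b.0 | d.0 has moves -a-> s19, -b-> s20, -d-> s19, -d-> s21
  s15 = 0 | a.b.0 | d.0 has moves -a-> s19, -d-> s22
  s16 = (d.0 + a.0) | a.b.0 | 0 has moves -a-> s21, -a-> s22, -d-> s22
  s17 = b.0 has moves -b-> s23
  s18 = 0 | 0 | b.d.0 has moves -b-> s24
  s19 = 0 | b.0 | d.0 has moves -b-> s24, -d-> s25
  s20 = (d.0 + a.0) | 0 | d.0 has moves -a-> s24, -d-> s24, -d-> s26
  s21 = (d.0 + a.0) | b.0 | 0 has moves -a-> s25, -b-> s26, -d-> s25
  s22 = 0 | a.b.0 | 0 has moves -a-> s25
  s23 = 0 has moves stopped
  s24 = 0 | 0 | d.0 has moves -d-> s27
  s25 = 0 | b.0 | 0 has moves -b-> s27
  s26 = (d.0 + a.0) | 0 | 0 has moves -a-> s27, -d-> s27
  s27 = 0 | 0 | 0 has moves stopped
LTS(Q): 28 reachable states
  t0 = d.b.a.b.0 + (d.0 + a.0) | a.b.0 | b.b.d.0 has moves -a-> t1, -a-> t2, -b-> t3, -d-> t2, -d-> t4
  t1 = (d.0 + a.0) | b.0 | b.b.d.0 has moves -a-> t5, -b-> t6, -b-> t7, -d-> t5
  t2 = 0 | a.b.0 | b.b.d.0 has moves -a-> t5, -b-> t8
  t3 = (d.0 + a.0) | a.b.0 | b.d.0 has moves -a-> t7, -a-> t8, -b-> t9, -d-> t8
  t4 = b.a.b.0 has moves -b-> t10
  t5 = 0 | b.0 | b.b.d.0 has moves -b-> t11, -b-> t12
  t6 = (d.0 + a.0) | 0 | b.b.d.0 has moves -a-> t11, -b-> t13, -d-> t11
  t7 = (d.0 + a.0) | b.0 | b.d.0 has moves -a-> t12, -b-> t13, -b-> t14, -d-> t12
  t8 = 0 | a.b.0 | b.d.0 has moves -a-> t12, -b-> t15
  t9 = (d.0 + a.0) | a.b.0 | d.0 has moves -a-> t14, -a-> t15, -d-> t15, -d-> t16
  t10 = a.b.0 has moves -a-> t17
  t11 = 0 | 0 | b.b.d.0 has moves -b-> t18
  t12 = 0 | b.0 | b.d.0 has moves -b-> t18, -b-> t19
  t13 = (d.0 + a.0) | 0 | b.d.0 has moves -a-> t18, -b-> t20, -d-> t18
  t14 = (d.0 + a.0) | b.0 | d.0 has moves -a-> t19, -b-> t20, -d-> t19, -d-> t21
  t15 = 0 | a.b.0 | d.0 has moves -a-> t19, -d-> t22
  t16 = (d.0 + a.0) | a.b.0 | 0 has moves -a-> t21, -a-> t22, -d-> t22
  t17 = b.0 has moves -b-> t23
  t18 = 0 | 0 | b.d.0 has moves -b-> t24
  t19 = 0 | b.0 | d.0 has moves -b-> t24, -d-> t25
  t20 = (d.0 + a.0) | 0 | d.0 has moves -a-> t24, -d-> t24, -d-> t26
  t21 = (d.0 + a.0) | b.0 | 0 has moves -a-> t25, -b-> t26, -d-> t25
  t22 = 0 | a.b.0 | 0 has moves -a-> t25
  t23 = 0 has moves stopped
  t24 = 0 | 0 | d.0 has moves -d-> t27
  t25 = 0 | b.0 | 0 has moves -b-> t27
  t26 = (d.0 + a.0) | 0 | 0 has moves -a-> t27, -d-> t27
  t27 = 0 | 0 | 0 has moves stopped
Run σ = ⟨dd⟩ on P: start {s0}
  step 1 (d): {s2, s3, s4}
  step 2 (d): {s8}
  P completes σ.
Run σ = ⟨dd⟩ on Q: start {t0}
  step 1 (d): {t2, t4}
  step 2 (d): ∅  — Q cannot continue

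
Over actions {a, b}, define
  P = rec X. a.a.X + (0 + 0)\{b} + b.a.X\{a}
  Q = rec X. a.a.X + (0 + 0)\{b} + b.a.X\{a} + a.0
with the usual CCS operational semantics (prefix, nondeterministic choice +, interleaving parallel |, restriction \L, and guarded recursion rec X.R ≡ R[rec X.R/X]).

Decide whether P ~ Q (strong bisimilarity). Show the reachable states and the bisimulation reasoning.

not bisimilar

LTS(P): 5 reachable states
  u0 = rec X. a.a.X + (0 + 0)\{b} + b.a.X\{a} | --a--▸ u1, --b--▸ u2
  u1 = a.(rec X. a.a.X + (0 + 0)\{b} + b.a.X\{a}) | --a--▸ u0
  u2 = a.(rec X. a.a.X + (0 + 0)\{b} + b.a.X\{a})\{a} | --a--▸ u3
  u3 = (rec X. a.a.X + (0 + 0)\{b} + b.a.X\{a})\{a} | --b--▸ u4
  u4 = (a.(rec X. a.a.X + (0 + 0)\{b} + b.a.X\{a})\{a})\{a} | ∅
LTS(Q): 6 reachable states
  v0 = rec X. a.a.X + (0 + 0)\{b} + b.a.X\{a} + a.0 | --a--▸ v1, --a--▸ v2, --b--▸ v3
  v1 = 0 | ∅
  v2 = a.(rec X. a.a.X + (0 + 0)\{b} + b.a.X\{a} + a.0) | --a--▸ v0
  v3 = a.(rec X. a.a.X + (0 + 0)\{b} + b.a.X\{a} + a.0)\{a} | --a--▸ v4
  v4 = (rec X. a.a.X + (0 + 0)\{b} + b.a.X\{a} + a.0)\{a} | --b--▸ v5
  v5 = (a.(rec X. a.a.X + (0 + 0)\{b} + b.a.X\{a} + a.0)\{a})\{a} | ∅
Partition-refinement fixed point:
  B0 = {u0}
  B1 = {u2, v3}
  B2 = {u3, v4}
  B3 = {u4, v1, v5}
  B4 = {u1}
  B5 = {v0}
  B6 = {v2}
u0 ∈ B0, v0 ∈ B5 → different blocks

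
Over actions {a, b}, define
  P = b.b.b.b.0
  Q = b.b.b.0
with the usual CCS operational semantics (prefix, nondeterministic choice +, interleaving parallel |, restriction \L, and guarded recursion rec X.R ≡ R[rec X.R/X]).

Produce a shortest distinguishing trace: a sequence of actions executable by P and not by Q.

LTS(P): 5 reachable states
  m0 = b.b.b.b.0 | -b-> m1
  m1 = b.b.b.0 | -b-> m2
  m2 = b.b.0 | -b-> m3
  m3 = b.0 | -b-> m4
  m4 = 0 | deadlocked
LTS(Q): 4 reachable states
  n0 = b.b.b.0 | -b-> n1
  n1 = b.b.0 | -b-> n2
  n2 = b.0 | -b-> n3
  n3 = 0 | deadlocked
Executing bbbb from P (initial set {m0}):
  [1] b ⇒ {m1}
  [2] b ⇒ {m2}
  [3] b ⇒ {m3}
  [4] b ⇒ {m4}
  P completes σ.
Executing bbbb from Q (initial set {n0}):
  [1] b ⇒ {n1}
  [2] b ⇒ {n2}
  [3] b ⇒ {n3}
  [4] b ⇒ ∅ (Q stuck)

bbbb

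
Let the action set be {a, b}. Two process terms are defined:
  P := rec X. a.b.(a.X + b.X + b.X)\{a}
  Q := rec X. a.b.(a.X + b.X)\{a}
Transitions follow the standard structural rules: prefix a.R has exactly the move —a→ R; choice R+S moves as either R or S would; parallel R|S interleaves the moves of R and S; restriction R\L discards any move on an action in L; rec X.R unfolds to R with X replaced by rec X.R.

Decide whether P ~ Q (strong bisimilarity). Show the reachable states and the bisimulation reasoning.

P ~ Q

P's transition system — 4 states:
  p0 = rec X. a.b.(a.X + b.X + b.X)\{a} → ··a··> p1
  p1 = b.(a.(rec X. a.b.(a.X + b.X + b.X)\{a}) + b.(rec X. a.b.(a.X + b.X + b.X)\{a}) + b.(rec X. a.b.(a.X + b.X + b.X)\{a}))\{a} → ··b··> p2
  p2 = (a.(rec X. a.b.(a.X + b.X + b.X)\{a}) + b.(rec X. a.b.(a.X + b.X + b.X)\{a}) + b.(rec X. a.b.(a.X + b.X + b.X)\{a}))\{a} → ··b··> p3
  p3 = (rec X. a.b.(a.X + b.X + b.X)\{a})\{a} → (no moves)
Q's transition system — 4 states:
  q0 = rec X. a.b.(a.X + b.X)\{a} → ··a··> q1
  q1 = b.(a.(rec X. a.b.(a.X + b.X)\{a}) + b.(rec X. a.b.(a.X + b.X)\{a}))\{a} → ··b··> q2
  q2 = (a.(rec X. a.b.(a.X + b.X)\{a}) + b.(rec X. a.b.(a.X + b.X)\{a}))\{a} → ··b··> q3
  q3 = (rec X. a.b.(a.X + b.X)\{a})\{a} → (no moves)
Partition-refinement fixed point:
  B0 = {p0, q0}
  B1 = {p1, q1}
  B2 = {p2, q2}
  B3 = {p3, q3}
p0 ∈ B0, q0 ∈ B0 → same block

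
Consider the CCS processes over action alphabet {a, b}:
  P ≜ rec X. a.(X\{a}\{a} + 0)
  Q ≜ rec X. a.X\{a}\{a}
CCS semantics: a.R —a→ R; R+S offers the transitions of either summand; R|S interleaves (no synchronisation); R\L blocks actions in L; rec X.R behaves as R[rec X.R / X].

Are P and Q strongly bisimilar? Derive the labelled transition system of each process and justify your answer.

YES

P's transition system — 2 states:
  m0 = rec X. a.(X\{a}\{a} + 0) has moves ··a··> m1
  m1 = (rec X. a.(X\{a}\{a} + 0))\{a}\{a} + 0 has moves deadlocked
Q's transition system — 2 states:
  n0 = rec X. a.X\{a}\{a} has moves ··a··> n1
  n1 = (rec X. a.X\{a}\{a})\{a}\{a} has moves deadlocked
Coarsest stable partition (strong bisimilarity classes):
  B0 = {m0, n0}
  B1 = {m1, n1}
m0 ∈ B0, n0 ∈ B0 → same block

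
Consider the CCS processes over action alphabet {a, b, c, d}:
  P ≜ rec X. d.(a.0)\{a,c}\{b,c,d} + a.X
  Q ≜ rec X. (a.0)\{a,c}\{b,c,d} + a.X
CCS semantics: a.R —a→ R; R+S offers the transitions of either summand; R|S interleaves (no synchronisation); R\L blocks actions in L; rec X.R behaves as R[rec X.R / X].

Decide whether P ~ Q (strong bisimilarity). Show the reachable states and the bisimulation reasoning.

not bisimilar

Reachable graph of P (2 states):
  m0 = rec X. d.(a.0)\{a,c}\{b,c,d} + a.X → =a=> m0, =d=> m1
  m1 = (a.0)\{a,c}\{b,c,d} → ·
Reachable graph of Q (1 states):
  n0 = rec X. (a.0)\{a,c}\{b,c,d} + a.X → =a=> n0
Bisimilarity quotient blocks:
  B0 = {m0}
  B1 = {m1}
  B2 = {n0}
m0 ∈ B0, n0 ∈ B2 → different blocks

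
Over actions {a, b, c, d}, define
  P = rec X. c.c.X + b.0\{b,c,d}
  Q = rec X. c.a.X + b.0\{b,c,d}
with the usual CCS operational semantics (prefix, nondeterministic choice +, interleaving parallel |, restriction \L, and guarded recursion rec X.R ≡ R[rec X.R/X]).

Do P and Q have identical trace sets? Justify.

P's transition system — 3 states:
  u0 = rec X. c.c.X + b.0\{b,c,d} → —b→ u1, —c→ u2
  u1 = 0\{b,c,d} → deadlocked
  u2 = c.(rec X. c.c.X + b.0\{b,c,d}) → —c→ u0
Q's transition system — 3 states:
  v0 = rec X. c.a.X + b.0\{b,c,d} → —b→ v1, —c→ v2
  v1 = 0\{b,c,d} → deadlocked
  v2 = a.(rec X. c.a.X + b.0\{b,c,d}) → —a→ v0
Executing cc from P (initial set {u0}):
  [1] c ⇒ {u2}
  [2] c ⇒ {u0}
  — P admits the full trace.
Executing cc from Q (initial set {v0}):
  [1] c ⇒ {v2}
  [2] c ⇒ ∅  — Q cannot continue

trace-distinct — witness ⟨cc⟩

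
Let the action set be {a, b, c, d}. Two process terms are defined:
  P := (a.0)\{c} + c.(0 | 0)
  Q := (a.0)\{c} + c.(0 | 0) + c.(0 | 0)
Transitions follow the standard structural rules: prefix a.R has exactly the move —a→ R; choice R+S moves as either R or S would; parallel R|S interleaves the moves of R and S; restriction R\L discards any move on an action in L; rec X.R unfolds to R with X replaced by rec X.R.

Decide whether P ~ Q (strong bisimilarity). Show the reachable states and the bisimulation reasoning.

bisimilar

P's transition system — 3 states:
  m0 = (a.0)\{c} + c.(0 | 0) → -a-> m1, -c-> m2
  m1 = 0\{c} → stopped
  m2 = 0 | 0 → stopped
Q's transition system — 3 states:
  n0 = (a.0)\{c} + c.(0 | 0) + c.(0 | 0) → -a-> n1, -c-> n2
  n1 = 0\{c} → stopped
  n2 = 0 | 0 → stopped
Coarsest stable partition (strong bisimilarity classes):
  B0 = {m0, n0}
  B1 = {m1, m2, n1, n2}
m0 ∈ B0, n0 ∈ B0 → same block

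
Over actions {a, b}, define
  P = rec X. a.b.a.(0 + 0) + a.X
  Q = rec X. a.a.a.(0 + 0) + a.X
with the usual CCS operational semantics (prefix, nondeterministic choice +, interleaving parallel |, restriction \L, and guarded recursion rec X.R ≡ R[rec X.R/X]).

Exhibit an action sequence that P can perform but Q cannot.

ab

LTS(P): 4 reachable states
  p0 = rec X. a.b.a.(0 + 0) + a.X has moves —a→ p0, —a→ p1
  p1 = b.a.(0 + 0) has moves —b→ p2
  p2 = a.(0 + 0) has moves —a→ p3
  p3 = 0 + 0 has moves stopped
LTS(Q): 4 reachable states
  q0 = rec X. a.a.a.(0 + 0) + a.X has moves —a→ q0, —a→ q1
  q1 = a.a.(0 + 0) has moves —a→ q2
  q2 = a.(0 + 0) has moves —a→ q3
  q3 = 0 + 0 has moves stopped
Trace ⟨ab⟩ through P, begin at {p0}:
  step 1 (a): {p0, p1}
  step 2 (b): {p2}
  ✓ P
Trace ⟨ab⟩ through Q, begin at {q0}:
  step 1 (a): {q0, q1}
  step 2 (b): no successor for Q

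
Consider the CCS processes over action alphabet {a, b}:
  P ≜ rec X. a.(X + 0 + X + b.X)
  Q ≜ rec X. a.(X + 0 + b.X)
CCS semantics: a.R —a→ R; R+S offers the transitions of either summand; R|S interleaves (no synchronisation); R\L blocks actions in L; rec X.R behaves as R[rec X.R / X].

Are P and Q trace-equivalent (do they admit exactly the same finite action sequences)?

YES

P's transition system — 2 states:
  u0 = rec X. a.(X + 0 + X + b.X) | -a-> u1
  u1 = (rec X. a.(X + 0 + X + b.X)) + 0 + (rec X. a.(X + 0 + X + b.X)) + b.(rec X. a.(X + 0 + X + b.X)) | -a-> u1, -b-> u0
Q's transition system — 2 states:
  v0 = rec X. a.(X + 0 + b.X) | -a-> v1
  v1 = (rec X. a.(X + 0 + b.X)) + 0 + b.(rec X. a.(X + 0 + b.X)) | -a-> v1, -b-> v0
Coarsest stable partition (strong bisimilarity classes):
  B0 = {u0, v0}
  B1 = {u1, v1}
u0 ∈ B0, v0 ∈ B0 → same block
Bisimilar ⇒ trace-equivalent.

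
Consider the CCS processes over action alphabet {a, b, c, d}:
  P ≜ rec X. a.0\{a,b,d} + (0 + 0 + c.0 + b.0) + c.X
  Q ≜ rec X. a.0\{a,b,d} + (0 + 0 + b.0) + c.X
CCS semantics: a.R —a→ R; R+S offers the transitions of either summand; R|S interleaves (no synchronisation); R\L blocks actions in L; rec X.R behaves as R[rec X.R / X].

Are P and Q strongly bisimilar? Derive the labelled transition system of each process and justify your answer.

P's transition system — 3 states:
  m0 = rec X. a.0\{a,b,d} + (0 + 0 + c.0 + b.0) + c.X :: =a=> m1, =b=> m2, =c=> m0, =c=> m2
  m1 = 0\{a,b,d} :: deadlocked
  m2 = 0 :: deadlocked
Q's transition system — 3 states:
  n0 = rec X. a.0\{a,b,d} + (0 + 0 + b.0) + c.X :: =a=> n1, =b=> n2, =c=> n0
  n1 = 0\{a,b,d} :: deadlocked
  n2 = 0 :: deadlocked
Coarsest stable partition (strong bisimilarity classes):
  B0 = {m0}
  B1 = {m1, m2, n1, n2}
  B2 = {n0}
m0 ∈ B0, n0 ∈ B2 → different blocks

not bisimilar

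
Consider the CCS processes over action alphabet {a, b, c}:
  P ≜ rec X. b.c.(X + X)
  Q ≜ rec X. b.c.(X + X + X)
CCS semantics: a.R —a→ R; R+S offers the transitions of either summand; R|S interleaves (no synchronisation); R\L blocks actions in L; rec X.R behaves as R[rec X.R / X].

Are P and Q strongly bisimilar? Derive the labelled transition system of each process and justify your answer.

P's transition system — 3 states:
  p0 = rec X. b.c.(X + X) → ··b··> p1
  p1 = c.((rec X. b.c.(X + X)) + (rec X. b.c.(X + X))) → ··c··> p2
  p2 = (rec X. b.c.(X + X)) + (rec X. b.c.(X + X)) → ··b··> p1
Q's transition system — 3 states:
  q0 = rec X. b.c.(X + X + X) → ··b··> q1
  q1 = c.((rec X. b.c.(X + X + X)) + (rec X. b.c.(X + X + X)) + (rec X. b.c.(X + X + X))) → ··c··> q2
  q2 = (rec X. b.c.(X + X + X)) + (rec X. b.c.(X + X + X)) + (rec X. b.c.(X + X + X)) → ··b··> q1
Partition-refinement fixed point:
  B0 = {p0, p2, q0, q2}
  B1 = {p1, q1}
p0 ∈ B0, q0 ∈ B0 → same block

YES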